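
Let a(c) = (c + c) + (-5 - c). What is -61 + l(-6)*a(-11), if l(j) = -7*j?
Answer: -733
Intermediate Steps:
a(c) = -5 + c (a(c) = 2*c + (-5 - c) = -5 + c)
-61 + l(-6)*a(-11) = -61 + (-7*(-6))*(-5 - 11) = -61 + 42*(-16) = -61 - 672 = -733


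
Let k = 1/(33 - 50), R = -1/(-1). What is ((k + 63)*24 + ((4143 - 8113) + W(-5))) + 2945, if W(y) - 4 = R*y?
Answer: 8238/17 ≈ 484.59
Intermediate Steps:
R = 1 (R = -1*(-1) = 1)
W(y) = 4 + y (W(y) = 4 + 1*y = 4 + y)
k = -1/17 (k = 1/(-17) = -1/17 ≈ -0.058824)
((k + 63)*24 + ((4143 - 8113) + W(-5))) + 2945 = ((-1/17 + 63)*24 + ((4143 - 8113) + (4 - 5))) + 2945 = ((1070/17)*24 + (-3970 - 1)) + 2945 = (25680/17 - 3971) + 2945 = -41827/17 + 2945 = 8238/17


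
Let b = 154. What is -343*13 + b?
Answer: -4305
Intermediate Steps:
-343*13 + b = -343*13 + 154 = -4459 + 154 = -4305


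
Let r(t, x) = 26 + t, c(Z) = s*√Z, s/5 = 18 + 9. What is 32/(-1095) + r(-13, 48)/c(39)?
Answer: -32/1095 + √39/405 ≈ -0.013804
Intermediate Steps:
s = 135 (s = 5*(18 + 9) = 5*27 = 135)
c(Z) = 135*√Z
32/(-1095) + r(-13, 48)/c(39) = 32/(-1095) + (26 - 13)/((135*√39)) = 32*(-1/1095) + 13*(√39/5265) = -32/1095 + √39/405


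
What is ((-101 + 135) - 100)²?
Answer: 4356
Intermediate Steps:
((-101 + 135) - 100)² = (34 - 100)² = (-66)² = 4356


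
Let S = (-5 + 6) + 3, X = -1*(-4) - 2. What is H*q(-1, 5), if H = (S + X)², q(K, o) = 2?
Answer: 72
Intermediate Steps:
X = 2 (X = 4 - 2 = 2)
S = 4 (S = 1 + 3 = 4)
H = 36 (H = (4 + 2)² = 6² = 36)
H*q(-1, 5) = 36*2 = 72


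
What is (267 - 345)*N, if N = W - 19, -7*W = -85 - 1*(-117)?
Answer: 12870/7 ≈ 1838.6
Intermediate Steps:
W = -32/7 (W = -(-85 - 1*(-117))/7 = -(-85 + 117)/7 = -1/7*32 = -32/7 ≈ -4.5714)
N = -165/7 (N = -32/7 - 19 = -165/7 ≈ -23.571)
(267 - 345)*N = (267 - 345)*(-165/7) = -78*(-165/7) = 12870/7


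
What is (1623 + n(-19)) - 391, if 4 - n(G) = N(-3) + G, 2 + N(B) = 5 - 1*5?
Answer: 1257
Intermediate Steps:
N(B) = -2 (N(B) = -2 + (5 - 1*5) = -2 + (5 - 5) = -2 + 0 = -2)
n(G) = 6 - G (n(G) = 4 - (-2 + G) = 4 + (2 - G) = 6 - G)
(1623 + n(-19)) - 391 = (1623 + (6 - 1*(-19))) - 391 = (1623 + (6 + 19)) - 391 = (1623 + 25) - 391 = 1648 - 391 = 1257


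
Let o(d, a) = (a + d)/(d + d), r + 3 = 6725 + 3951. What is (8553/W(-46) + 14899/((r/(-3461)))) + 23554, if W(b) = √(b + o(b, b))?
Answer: 199826403/10673 - 2851*I*√5/5 ≈ 18723.0 - 1275.0*I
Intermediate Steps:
r = 10673 (r = -3 + (6725 + 3951) = -3 + 10676 = 10673)
o(d, a) = (a + d)/(2*d) (o(d, a) = (a + d)/((2*d)) = (a + d)*(1/(2*d)) = (a + d)/(2*d))
W(b) = √(1 + b) (W(b) = √(b + (b + b)/(2*b)) = √(b + (2*b)/(2*b)) = √(b + 1) = √(1 + b))
(8553/W(-46) + 14899/((r/(-3461)))) + 23554 = (8553/(√(1 - 46)) + 14899/((10673/(-3461)))) + 23554 = (8553/(√(-45)) + 14899/((10673*(-1/3461)))) + 23554 = (8553/((3*I*√5)) + 14899/(-10673/3461)) + 23554 = (8553*(-I*√5/15) + 14899*(-3461/10673)) + 23554 = (-2851*I*√5/5 - 51565439/10673) + 23554 = (-51565439/10673 - 2851*I*√5/5) + 23554 = 199826403/10673 - 2851*I*√5/5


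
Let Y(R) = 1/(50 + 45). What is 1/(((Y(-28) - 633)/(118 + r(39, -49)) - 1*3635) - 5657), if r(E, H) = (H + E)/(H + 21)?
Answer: -157415/1463542056 ≈ -0.00010756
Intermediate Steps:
r(E, H) = (E + H)/(21 + H)
Y(R) = 1/95
1/(((Y(-28) - 633)/(118 + r(39, -49)) - 1*3635) - 5657) = 1/(((1/95 - 633)/(118 + (39 - 49)/(21 - 49)) - 1*3635) - 5657) = 1/((-60134/(95*(118 - 10/(-28))) - 3635) - 5657) = 1/((-60134/(95*(118 - 1/28*(-10))) - 3635) - 5657) = 1/((-60134/(95*(118 + 5/14)) - 3635) - 5657) = 1/((-60134/(95*1657/14) - 3635) - 5657) = 1/((-60134/95*14/1657 - 3635) - 5657) = 1/((-841876/157415 - 3635) - 5657) = 1/(-573045401/157415 - 5657) = 1/(-1463542056/157415) = -157415/1463542056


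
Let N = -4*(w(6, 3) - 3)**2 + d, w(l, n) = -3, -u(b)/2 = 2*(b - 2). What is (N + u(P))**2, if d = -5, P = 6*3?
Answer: 45369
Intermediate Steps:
P = 18
u(b) = 8 - 4*b (u(b) = -4*(b - 2) = -4*(-2 + b) = -2*(-4 + 2*b) = 8 - 4*b)
N = -149 (N = -4*(-3 - 3)**2 - 5 = -4*(-6)**2 - 5 = -4*36 - 5 = -144 - 5 = -149)
(N + u(P))**2 = (-149 + (8 - 4*18))**2 = (-149 + (8 - 72))**2 = (-149 - 64)**2 = (-213)**2 = 45369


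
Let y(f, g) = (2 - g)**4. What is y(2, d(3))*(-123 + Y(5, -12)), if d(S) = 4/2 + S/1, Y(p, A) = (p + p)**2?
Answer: -1863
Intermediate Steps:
Y(p, A) = 4*p**2 (Y(p, A) = (2*p)**2 = 4*p**2)
d(S) = 2 + S (d(S) = 4*(1/2) + S*1 = 2 + S)
y(2, d(3))*(-123 + Y(5, -12)) = (-2 + (2 + 3))**4*(-123 + 4*5**2) = (-2 + 5)**4*(-123 + 4*25) = 3**4*(-123 + 100) = 81*(-23) = -1863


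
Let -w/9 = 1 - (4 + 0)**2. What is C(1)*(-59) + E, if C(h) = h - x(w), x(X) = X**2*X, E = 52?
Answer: 145162118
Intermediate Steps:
w = 135 (w = -9*(1 - (4 + 0)**2) = -9*(1 - 1*4**2) = -9*(1 - 1*16) = -9*(1 - 16) = -9*(-15) = 135)
x(X) = X**3
C(h) = -2460375 + h (C(h) = h - 1*135**3 = h - 1*2460375 = h - 2460375 = -2460375 + h)
C(1)*(-59) + E = (-2460375 + 1)*(-59) + 52 = -2460374*(-59) + 52 = 145162066 + 52 = 145162118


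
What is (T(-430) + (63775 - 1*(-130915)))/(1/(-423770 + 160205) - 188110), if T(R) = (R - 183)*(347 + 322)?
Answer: 56773745955/49579212151 ≈ 1.1451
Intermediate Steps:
T(R) = -122427 + 669*R (T(R) = (-183 + R)*669 = -122427 + 669*R)
(T(-430) + (63775 - 1*(-130915)))/(1/(-423770 + 160205) - 188110) = ((-122427 + 669*(-430)) + (63775 - 1*(-130915)))/(1/(-423770 + 160205) - 188110) = ((-122427 - 287670) + (63775 + 130915))/(1/(-263565) - 188110) = (-410097 + 194690)/(-1/263565 - 188110) = -215407/(-49579212151/263565) = -215407*(-263565/49579212151) = 56773745955/49579212151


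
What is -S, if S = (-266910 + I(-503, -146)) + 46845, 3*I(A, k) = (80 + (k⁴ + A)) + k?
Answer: -453711092/3 ≈ -1.5124e+8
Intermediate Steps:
I(A, k) = 80/3 + A/3 + k/3 + k⁴/3 (I(A, k) = ((80 + (k⁴ + A)) + k)/3 = ((80 + (A + k⁴)) + k)/3 = ((80 + A + k⁴) + k)/3 = (80 + A + k + k⁴)/3 = 80/3 + A/3 + k/3 + k⁴/3)
S = 453711092/3 (S = (-266910 + (80/3 + (⅓)*(-503) + (⅓)*(-146) + (⅓)*(-146)⁴)) + 46845 = (-266910 + (80/3 - 503/3 - 146/3 + (⅓)*454371856)) + 46845 = (-266910 + (80/3 - 503/3 - 146/3 + 454371856/3)) + 46845 = (-266910 + 454371287/3) + 46845 = 453570557/3 + 46845 = 453711092/3 ≈ 1.5124e+8)
-S = -1*453711092/3 = -453711092/3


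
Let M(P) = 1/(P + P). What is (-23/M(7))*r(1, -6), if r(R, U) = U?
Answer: 1932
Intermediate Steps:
M(P) = 1/(2*P)
(-23/M(7))*r(1, -6) = (-23/((1/2)/7))*(-6) = (-23/((1/2)*(1/7)))*(-6) = (-23/(1/14))*(-6) = (14*(-23))*(-6) = -322*(-6) = 1932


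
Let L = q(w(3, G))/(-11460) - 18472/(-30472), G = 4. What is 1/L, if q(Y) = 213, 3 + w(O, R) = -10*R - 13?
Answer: 14550380/8549941 ≈ 1.7018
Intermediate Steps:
w(O, R) = -16 - 10*R (w(O, R) = -3 + (-10*R - 13) = -3 + (-13 - 10*R) = -16 - 10*R)
L = 8549941/14550380 (L = 213/(-11460) - 18472/(-30472) = 213*(-1/11460) - 18472*(-1/30472) = -71/3820 + 2309/3809 = 8549941/14550380 ≈ 0.58761)
1/L = 1/(8549941/14550380) = 14550380/8549941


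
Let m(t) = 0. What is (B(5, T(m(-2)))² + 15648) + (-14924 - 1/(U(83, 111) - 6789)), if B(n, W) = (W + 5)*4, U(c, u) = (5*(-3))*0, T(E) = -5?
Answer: 4915237/6789 ≈ 724.00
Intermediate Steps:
U(c, u) = 0 (U(c, u) = -15*0 = 0)
B(n, W) = 20 + 4*W (B(n, W) = (5 + W)*4 = 20 + 4*W)
(B(5, T(m(-2)))² + 15648) + (-14924 - 1/(U(83, 111) - 6789)) = ((20 + 4*(-5))² + 15648) + (-14924 - 1/(0 - 6789)) = ((20 - 20)² + 15648) + (-14924 - 1/(-6789)) = (0² + 15648) + (-14924 - 1*(-1/6789)) = (0 + 15648) + (-14924 + 1/6789) = 15648 - 101319035/6789 = 4915237/6789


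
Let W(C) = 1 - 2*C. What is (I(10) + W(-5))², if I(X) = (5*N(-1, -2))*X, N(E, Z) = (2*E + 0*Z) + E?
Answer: 19321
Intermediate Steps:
N(E, Z) = 3*E (N(E, Z) = (2*E + 0) + E = 2*E + E = 3*E)
I(X) = -15*X (I(X) = (5*(3*(-1)))*X = (5*(-3))*X = -15*X)
(I(10) + W(-5))² = (-15*10 + (1 - 2*(-5)))² = (-150 + (1 + 10))² = (-150 + 11)² = (-139)² = 19321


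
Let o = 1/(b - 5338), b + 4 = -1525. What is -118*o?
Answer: 118/6867 ≈ 0.017184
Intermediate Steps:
b = -1529 (b = -4 - 1525 = -1529)
o = -1/6867 (o = 1/(-1529 - 5338) = 1/(-6867) = -1/6867 ≈ -0.00014562)
-118*o = -118*(-1/6867) = 118/6867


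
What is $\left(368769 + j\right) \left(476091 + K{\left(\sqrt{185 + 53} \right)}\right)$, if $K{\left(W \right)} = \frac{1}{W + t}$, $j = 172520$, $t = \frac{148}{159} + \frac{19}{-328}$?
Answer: $\frac{166282089392695955676333}{645247459223} + \frac{1472214658453056 \sqrt{238}}{645247459223} \approx 2.577 \cdot 10^{11}$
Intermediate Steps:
$t = \frac{45523}{52152}$ ($t = 148 \cdot \frac{1}{159} + 19 \left(- \frac{1}{328}\right) = \frac{148}{159} - \frac{19}{328} = \frac{45523}{52152} \approx 0.87289$)
$K{\left(W \right)} = \frac{1}{\frac{45523}{52152} + W}$ ($K{\left(W \right)} = \frac{1}{W + \frac{45523}{52152}} = \frac{1}{\frac{45523}{52152} + W}$)
$\left(368769 + j\right) \left(476091 + K{\left(\sqrt{185 + 53} \right)}\right) = \left(368769 + 172520\right) \left(476091 + \frac{52152}{45523 + 52152 \sqrt{185 + 53}}\right) = 541289 \left(476091 + \frac{52152}{45523 + 52152 \sqrt{238}}\right) = 257702821299 + \frac{28229303928}{45523 + 52152 \sqrt{238}}$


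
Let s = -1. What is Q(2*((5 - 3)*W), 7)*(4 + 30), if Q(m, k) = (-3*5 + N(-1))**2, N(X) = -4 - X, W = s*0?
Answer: 11016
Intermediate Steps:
W = 0 (W = -1*0 = 0)
Q(m, k) = 324 (Q(m, k) = (-3*5 + (-4 - 1*(-1)))**2 = (-15 + (-4 + 1))**2 = (-15 - 3)**2 = (-18)**2 = 324)
Q(2*((5 - 3)*W), 7)*(4 + 30) = 324*(4 + 30) = 324*34 = 11016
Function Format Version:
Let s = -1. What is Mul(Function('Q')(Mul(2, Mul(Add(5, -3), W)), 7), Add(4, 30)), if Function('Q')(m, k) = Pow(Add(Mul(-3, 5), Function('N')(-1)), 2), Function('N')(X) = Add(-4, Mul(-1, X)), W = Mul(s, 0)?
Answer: 11016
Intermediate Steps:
W = 0 (W = Mul(-1, 0) = 0)
Function('Q')(m, k) = 324 (Function('Q')(m, k) = Pow(Add(Mul(-3, 5), Add(-4, Mul(-1, -1))), 2) = Pow(Add(-15, Add(-4, 1)), 2) = Pow(Add(-15, -3), 2) = Pow(-18, 2) = 324)
Mul(Function('Q')(Mul(2, Mul(Add(5, -3), W)), 7), Add(4, 30)) = Mul(324, Add(4, 30)) = Mul(324, 34) = 11016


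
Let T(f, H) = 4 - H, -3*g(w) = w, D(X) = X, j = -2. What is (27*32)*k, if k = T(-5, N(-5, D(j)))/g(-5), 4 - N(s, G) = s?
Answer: -2592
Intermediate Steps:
g(w) = -w/3
N(s, G) = 4 - s
k = -3 (k = (4 - (4 - 1*(-5)))/((-⅓*(-5))) = (4 - (4 + 5))/(5/3) = (4 - 1*9)*(⅗) = (4 - 9)*(⅗) = -5*⅗ = -3)
(27*32)*k = (27*32)*(-3) = 864*(-3) = -2592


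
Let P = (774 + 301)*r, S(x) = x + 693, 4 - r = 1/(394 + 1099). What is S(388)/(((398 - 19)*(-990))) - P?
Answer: -2408408942183/560188530 ≈ -4299.3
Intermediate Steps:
r = 5971/1493 (r = 4 - 1/(394 + 1099) = 4 - 1/1493 = 5971/1493 ≈ 3.9993)
S(x) = 693 + x
P = 6418825/1493 (P = (774 + 301)*(5971/1493) = 1075*(5971/1493) = 6418825/1493 ≈ 4299.3)
S(388)/(((398 - 19)*(-990))) - P = (693 + 388)/(((398 - 19)*(-990))) - 1*6418825/1493 = 1081/((379*(-990))) - 6418825/1493 = 1081/(-375210) - 6418825/1493 = 1081*(-1/375210) - 6418825/1493 = -1081/375210 - 6418825/1493 = -2408408942183/560188530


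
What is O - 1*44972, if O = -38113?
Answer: -83085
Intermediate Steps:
O - 1*44972 = -38113 - 1*44972 = -38113 - 44972 = -83085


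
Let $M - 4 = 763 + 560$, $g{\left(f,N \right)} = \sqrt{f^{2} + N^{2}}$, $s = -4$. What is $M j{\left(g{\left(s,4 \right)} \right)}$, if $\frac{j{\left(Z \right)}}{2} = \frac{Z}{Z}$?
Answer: $2654$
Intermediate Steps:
$g{\left(f,N \right)} = \sqrt{N^{2} + f^{2}}$
$j{\left(Z \right)} = 2$ ($j{\left(Z \right)} = 2 \frac{Z}{Z} = 2 \cdot 1 = 2$)
$M = 1327$ ($M = 4 + \left(763 + 560\right) = 4 + 1323 = 1327$)
$M j{\left(g{\left(s,4 \right)} \right)} = 1327 \cdot 2 = 2654$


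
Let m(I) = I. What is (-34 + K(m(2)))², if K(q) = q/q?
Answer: 1089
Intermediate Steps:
K(q) = 1
(-34 + K(m(2)))² = (-34 + 1)² = (-33)² = 1089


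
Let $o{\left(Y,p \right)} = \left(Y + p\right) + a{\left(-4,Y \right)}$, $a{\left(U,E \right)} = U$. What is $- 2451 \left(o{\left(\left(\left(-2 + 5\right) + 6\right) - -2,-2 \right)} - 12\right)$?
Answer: $17157$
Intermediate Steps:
$o{\left(Y,p \right)} = -4 + Y + p$ ($o{\left(Y,p \right)} = \left(Y + p\right) - 4 = -4 + Y + p$)
$- 2451 \left(o{\left(\left(\left(-2 + 5\right) + 6\right) - -2,-2 \right)} - 12\right) = - 2451 \left(\left(-4 + \left(\left(\left(-2 + 5\right) + 6\right) - -2\right) - 2\right) - 12\right) = - 2451 \left(\left(-4 + \left(\left(3 + 6\right) + 2\right) - 2\right) - 12\right) = - 2451 \left(\left(-4 + \left(9 + 2\right) - 2\right) - 12\right) = - 2451 \left(\left(-4 + 11 - 2\right) - 12\right) = - 2451 \left(5 - 12\right) = \left(-2451\right) \left(-7\right) = 17157$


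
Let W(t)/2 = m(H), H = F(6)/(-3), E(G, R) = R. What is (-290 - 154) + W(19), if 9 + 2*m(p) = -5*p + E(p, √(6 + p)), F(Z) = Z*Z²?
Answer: -93 + I*√66 ≈ -93.0 + 8.124*I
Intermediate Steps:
F(Z) = Z³
H = -72 (H = 6³/(-3) = 216*(-⅓) = -72)
m(p) = -9/2 + √(6 + p)/2 - 5*p/2 (m(p) = -9/2 + (-5*p + √(6 + p))/2 = -9/2 + (√(6 + p) - 5*p)/2 = -9/2 + (√(6 + p)/2 - 5*p/2) = -9/2 + √(6 + p)/2 - 5*p/2)
W(t) = 351 + I*√66 (W(t) = 2*(-9/2 + √(6 - 72)/2 - 5/2*(-72)) = 2*(-9/2 + √(-66)/2 + 180) = 2*(-9/2 + (I*√66)/2 + 180) = 2*(-9/2 + I*√66/2 + 180) = 2*(351/2 + I*√66/2) = 351 + I*√66)
(-290 - 154) + W(19) = (-290 - 154) + (351 + I*√66) = -444 + (351 + I*√66) = -93 + I*√66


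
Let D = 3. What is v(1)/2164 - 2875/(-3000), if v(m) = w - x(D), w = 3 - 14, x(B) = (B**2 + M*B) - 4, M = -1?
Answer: 12365/12984 ≈ 0.95233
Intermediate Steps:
x(B) = -4 + B**2 - B (x(B) = (B**2 - B) - 4 = -4 + B**2 - B)
w = -11
v(m) = -13 (v(m) = -11 - (-4 + 3**2 - 1*3) = -11 - (-4 + 9 - 3) = -11 - 1*2 = -11 - 2 = -13)
v(1)/2164 - 2875/(-3000) = -13/2164 - 2875/(-3000) = -13*1/2164 - 2875*(-1/3000) = -13/2164 + 23/24 = 12365/12984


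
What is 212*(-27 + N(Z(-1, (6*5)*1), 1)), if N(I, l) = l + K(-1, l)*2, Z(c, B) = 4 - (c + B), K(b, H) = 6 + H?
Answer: -2544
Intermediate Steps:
Z(c, B) = 4 - B - c (Z(c, B) = 4 - (B + c) = 4 + (-B - c) = 4 - B - c)
N(I, l) = 12 + 3*l (N(I, l) = l + (6 + l)*2 = l + (12 + 2*l) = 12 + 3*l)
212*(-27 + N(Z(-1, (6*5)*1), 1)) = 212*(-27 + (12 + 3*1)) = 212*(-27 + (12 + 3)) = 212*(-27 + 15) = 212*(-12) = -2544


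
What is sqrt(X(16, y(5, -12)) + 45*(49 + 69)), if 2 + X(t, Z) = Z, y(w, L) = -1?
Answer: sqrt(5307) ≈ 72.849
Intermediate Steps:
X(t, Z) = -2 + Z
sqrt(X(16, y(5, -12)) + 45*(49 + 69)) = sqrt((-2 - 1) + 45*(49 + 69)) = sqrt(-3 + 45*118) = sqrt(-3 + 5310) = sqrt(5307)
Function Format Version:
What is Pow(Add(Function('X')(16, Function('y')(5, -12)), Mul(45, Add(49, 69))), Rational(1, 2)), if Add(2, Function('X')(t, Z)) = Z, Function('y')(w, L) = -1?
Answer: Pow(5307, Rational(1, 2)) ≈ 72.849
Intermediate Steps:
Function('X')(t, Z) = Add(-2, Z)
Pow(Add(Function('X')(16, Function('y')(5, -12)), Mul(45, Add(49, 69))), Rational(1, 2)) = Pow(Add(Add(-2, -1), Mul(45, Add(49, 69))), Rational(1, 2)) = Pow(Add(-3, Mul(45, 118)), Rational(1, 2)) = Pow(Add(-3, 5310), Rational(1, 2)) = Pow(5307, Rational(1, 2))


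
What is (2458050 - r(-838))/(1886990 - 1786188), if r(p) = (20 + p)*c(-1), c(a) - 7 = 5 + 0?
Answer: 1233933/50401 ≈ 24.482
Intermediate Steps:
c(a) = 12 (c(a) = 7 + (5 + 0) = 7 + 5 = 12)
r(p) = 240 + 12*p (r(p) = (20 + p)*12 = 240 + 12*p)
(2458050 - r(-838))/(1886990 - 1786188) = (2458050 - (240 + 12*(-838)))/(1886990 - 1786188) = (2458050 - (240 - 10056))/100802 = (2458050 - 1*(-9816))*(1/100802) = (2458050 + 9816)*(1/100802) = 2467866*(1/100802) = 1233933/50401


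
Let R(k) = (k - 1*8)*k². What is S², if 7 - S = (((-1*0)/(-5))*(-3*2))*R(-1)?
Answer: 49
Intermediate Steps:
R(k) = k²*(-8 + k) (R(k) = (k - 8)*k² = (-8 + k)*k² = k²*(-8 + k))
S = 7 (S = 7 - ((-1*0)/(-5))*(-3*2)*(-1)²*(-8 - 1) = 7 - -⅕*0*(-6)*1*(-9) = 7 - 0*(-6)*(-9) = 7 - 0*(-9) = 7 - 1*0 = 7 + 0 = 7)
S² = 7² = 49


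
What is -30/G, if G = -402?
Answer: 5/67 ≈ 0.074627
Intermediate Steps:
-30/G = -30/(-402) = -30*(-1/402) = 5/67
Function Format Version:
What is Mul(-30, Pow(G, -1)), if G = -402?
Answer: Rational(5, 67) ≈ 0.074627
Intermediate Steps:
Mul(-30, Pow(G, -1)) = Mul(-30, Pow(-402, -1)) = Mul(-30, Rational(-1, 402)) = Rational(5, 67)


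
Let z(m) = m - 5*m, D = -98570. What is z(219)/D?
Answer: 438/49285 ≈ 0.0088871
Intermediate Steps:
z(m) = -4*m
z(219)/D = -4*219/(-98570) = -876*(-1/98570) = 438/49285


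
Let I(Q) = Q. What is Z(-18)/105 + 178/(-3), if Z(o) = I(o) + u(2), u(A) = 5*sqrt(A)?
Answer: -6248/105 + sqrt(2)/21 ≈ -59.437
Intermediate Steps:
Z(o) = o + 5*sqrt(2)
Z(-18)/105 + 178/(-3) = (-18 + 5*sqrt(2))/105 + 178/(-3) = (-18 + 5*sqrt(2))*(1/105) + 178*(-1/3) = (-6/35 + sqrt(2)/21) - 178/3 = -6248/105 + sqrt(2)/21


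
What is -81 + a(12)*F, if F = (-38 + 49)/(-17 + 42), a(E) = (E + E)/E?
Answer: -2003/25 ≈ -80.120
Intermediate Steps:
a(E) = 2 (a(E) = (2*E)/E = 2)
F = 11/25 ≈ 0.44000
-81 + a(12)*F = -81 + 2*(11/25) = -81 + 22/25 = -2003/25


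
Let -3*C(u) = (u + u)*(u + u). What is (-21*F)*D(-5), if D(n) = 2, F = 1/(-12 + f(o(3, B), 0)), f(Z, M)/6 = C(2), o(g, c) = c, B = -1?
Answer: 21/22 ≈ 0.95455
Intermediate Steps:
C(u) = -4*u²/3 (C(u) = -(u + u)*(u + u)/3 = -2*u*2*u/3 = -4*u²/3)
f(Z, M) = -32 (f(Z, M) = 6*(-4/3*2²) = 6*(-4/3*4) = 6*(-16/3) = -32)
F = -1/44 (F = 1/(-12 - 32) = 1/(-44) = -1/44 ≈ -0.022727)
(-21*F)*D(-5) = -21*(-1/44)*2 = (21/44)*2 = 21/22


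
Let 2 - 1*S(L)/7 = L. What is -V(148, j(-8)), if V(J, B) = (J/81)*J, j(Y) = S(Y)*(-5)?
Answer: -21904/81 ≈ -270.42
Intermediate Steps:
S(L) = 14 - 7*L
j(Y) = -70 + 35*Y (j(Y) = (14 - 7*Y)*(-5) = -70 + 35*Y)
V(J, B) = J**2/81 (V(J, B) = (J*(1/81))*J = (J/81)*J = J**2/81)
-V(148, j(-8)) = -148**2/81 = -21904/81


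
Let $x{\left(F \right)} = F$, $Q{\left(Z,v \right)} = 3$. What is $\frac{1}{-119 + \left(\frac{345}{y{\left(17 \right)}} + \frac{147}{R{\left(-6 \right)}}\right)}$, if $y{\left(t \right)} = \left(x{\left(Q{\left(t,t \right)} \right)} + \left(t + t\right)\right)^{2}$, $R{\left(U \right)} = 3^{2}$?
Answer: $- \frac{4107}{420617} \approx -0.0097642$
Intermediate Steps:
$R{\left(U \right)} = 9$
$y{\left(t \right)} = \left(3 + 2 t\right)^{2}$ ($y{\left(t \right)} = \left(3 + \left(t + t\right)\right)^{2} = \left(3 + 2 t\right)^{2}$)
$\frac{1}{-119 + \left(\frac{345}{y{\left(17 \right)}} + \frac{147}{R{\left(-6 \right)}}\right)} = \frac{1}{-119 + \left(\frac{345}{\left(3 + 2 \cdot 17\right)^{2}} + \frac{147}{9}\right)} = \frac{1}{-119 + \left(\frac{345}{\left(3 + 34\right)^{2}} + 147 \cdot \frac{1}{9}\right)} = \frac{1}{-119 + \left(\frac{345}{37^{2}} + \frac{49}{3}\right)} = \frac{1}{-119 + \left(\frac{345}{1369} + \frac{49}{3}\right)} = \frac{1}{-119 + \frac{68116}{4107}} = \frac{1}{- \frac{420617}{4107}} = - \frac{4107}{420617}$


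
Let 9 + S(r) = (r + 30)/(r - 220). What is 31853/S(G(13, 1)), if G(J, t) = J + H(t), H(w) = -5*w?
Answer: -3376418/973 ≈ -3470.1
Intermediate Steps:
G(J, t) = J - 5*t
S(r) = -9 + (30 + r)/(-220 + r) (S(r) = -9 + (r + 30)/(r - 220) = -9 + (30 + r)/(-220 + r))
31853/S(G(13, 1)) = 31853/((2*(1005 - 4*(13 - 5*1))/(-220 + (13 - 5*1)))) = 31853/((2*(1005 - 4*(13 - 5))/(-220 + (13 - 5)))) = 31853/((2*(1005 - 4*8)/(-220 + 8))) = 31853/((2*(1005 - 32)/(-212))) = 31853/((2*(-1/212)*973)) = 31853/(-973/106) = 31853*(-106/973) = -3376418/973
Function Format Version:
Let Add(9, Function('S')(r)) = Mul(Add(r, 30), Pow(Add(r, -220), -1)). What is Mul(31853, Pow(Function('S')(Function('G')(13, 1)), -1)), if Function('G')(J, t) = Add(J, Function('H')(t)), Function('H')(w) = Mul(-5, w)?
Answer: Rational(-3376418, 973) ≈ -3470.1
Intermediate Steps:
Function('G')(J, t) = Add(J, Mul(-5, t))
Function('S')(r) = Add(-9, Mul(Pow(Add(-220, r), -1), Add(30, r))) (Function('S')(r) = Add(-9, Mul(Add(r, 30), Pow(Add(r, -220), -1))) = Add(-9, Mul(Add(30, r), Pow(Add(-220, r), -1))) = Add(-9, Mul(Pow(Add(-220, r), -1), Add(30, r))))
Mul(31853, Pow(Function('S')(Function('G')(13, 1)), -1)) = Mul(31853, Pow(Mul(2, Pow(Add(-220, Add(13, Mul(-5, 1))), -1), Add(1005, Mul(-4, Add(13, Mul(-5, 1))))), -1)) = Mul(31853, Pow(Mul(2, Pow(Add(-220, Add(13, -5)), -1), Add(1005, Mul(-4, Add(13, -5)))), -1)) = Mul(31853, Pow(Mul(2, Pow(Add(-220, 8), -1), Add(1005, Mul(-4, 8))), -1)) = Mul(31853, Pow(Mul(2, Pow(-212, -1), Add(1005, -32)), -1)) = Mul(31853, Pow(Mul(2, Rational(-1, 212), 973), -1)) = Mul(31853, Pow(Rational(-973, 106), -1)) = Mul(31853, Rational(-106, 973)) = Rational(-3376418, 973)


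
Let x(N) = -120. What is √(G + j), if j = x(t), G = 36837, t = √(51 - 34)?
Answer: √36717 ≈ 191.62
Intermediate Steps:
t = √17 ≈ 4.1231
j = -120
√(G + j) = √(36837 - 120) = √36717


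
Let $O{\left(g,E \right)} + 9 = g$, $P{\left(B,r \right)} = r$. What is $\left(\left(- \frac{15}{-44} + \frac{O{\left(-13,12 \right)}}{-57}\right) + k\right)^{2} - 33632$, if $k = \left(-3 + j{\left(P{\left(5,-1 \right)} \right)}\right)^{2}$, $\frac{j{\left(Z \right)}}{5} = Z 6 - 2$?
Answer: $\frac{21309840550777}{6290064} \approx 3.3879 \cdot 10^{6}$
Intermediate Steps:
$O{\left(g,E \right)} = -9 + g$
$j{\left(Z \right)} = -10 + 30 Z$ ($j{\left(Z \right)} = 5 \left(Z 6 - 2\right) = 5 \left(6 Z - 2\right) = 5 \left(-2 + 6 Z\right) = -10 + 30 Z$)
$k = 1849$ ($k = \left(-3 + \left(-10 + 30 \left(-1\right)\right)\right)^{2} = \left(-3 - 40\right)^{2} = \left(-43\right)^{2} = 1849$)
$\left(\left(- \frac{15}{-44} + \frac{O{\left(-13,12 \right)}}{-57}\right) + k\right)^{2} - 33632 = \left(\left(- \frac{15}{-44} + \frac{-9 - 13}{-57}\right) + 1849\right)^{2} - 33632 = \left(\left(\left(-15\right) \left(- \frac{1}{44}\right) - - \frac{22}{57}\right) + 1849\right)^{2} - 33632 = \left(\left(\frac{15}{44} + \frac{22}{57}\right) + 1849\right)^{2} - 33632 = \left(\frac{1823}{2508} + 1849\right)^{2} - 33632 = \left(\frac{4639115}{2508}\right)^{2} - 33632 = \frac{21521387983225}{6290064} - 33632 = \frac{21309840550777}{6290064}$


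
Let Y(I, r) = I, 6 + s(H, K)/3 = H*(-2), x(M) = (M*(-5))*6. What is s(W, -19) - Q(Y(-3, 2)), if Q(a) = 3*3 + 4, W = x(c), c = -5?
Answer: -931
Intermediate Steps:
x(M) = -30*M (x(M) = -5*M*6 = -30*M)
W = 150 (W = -30*(-5) = 150)
s(H, K) = -18 - 6*H (s(H, K) = -18 + 3*(H*(-2)) = -18 + 3*(-2*H) = -18 - 6*H)
Q(a) = 13 (Q(a) = 9 + 4 = 13)
s(W, -19) - Q(Y(-3, 2)) = (-18 - 6*150) - 1*13 = (-18 - 900) - 13 = -918 - 13 = -931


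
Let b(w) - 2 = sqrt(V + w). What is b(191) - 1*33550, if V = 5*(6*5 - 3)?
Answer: -33548 + sqrt(326) ≈ -33530.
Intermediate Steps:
V = 135 (V = 5*(30 - 3) = 5*27 = 135)
b(w) = 2 + sqrt(135 + w)
b(191) - 1*33550 = (2 + sqrt(135 + 191)) - 1*33550 = (2 + sqrt(326)) - 33550 = -33548 + sqrt(326)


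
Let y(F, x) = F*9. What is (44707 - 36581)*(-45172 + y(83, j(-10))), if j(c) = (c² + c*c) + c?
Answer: -360997550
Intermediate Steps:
j(c) = c + 2*c² (j(c) = (c² + c²) + c = 2*c² + c = c + 2*c²)
y(F, x) = 9*F
(44707 - 36581)*(-45172 + y(83, j(-10))) = (44707 - 36581)*(-45172 + 9*83) = 8126*(-45172 + 747) = 8126*(-44425) = -360997550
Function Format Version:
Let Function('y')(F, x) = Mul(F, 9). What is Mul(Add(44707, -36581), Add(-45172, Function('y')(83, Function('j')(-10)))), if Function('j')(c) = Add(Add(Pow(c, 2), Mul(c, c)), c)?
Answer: -360997550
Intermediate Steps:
Function('j')(c) = Add(c, Mul(2, Pow(c, 2))) (Function('j')(c) = Add(Add(Pow(c, 2), Pow(c, 2)), c) = Add(Mul(2, Pow(c, 2)), c) = Add(c, Mul(2, Pow(c, 2))))
Function('y')(F, x) = Mul(9, F)
Mul(Add(44707, -36581), Add(-45172, Function('y')(83, Function('j')(-10)))) = Mul(Add(44707, -36581), Add(-45172, Mul(9, 83))) = Mul(8126, Add(-45172, 747)) = Mul(8126, -44425) = -360997550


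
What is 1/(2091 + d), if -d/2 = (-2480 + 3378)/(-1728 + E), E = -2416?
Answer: 1036/2166725 ≈ 0.00047814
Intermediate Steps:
d = 449/1036 (d = -2*(-2480 + 3378)/(-1728 - 2416) = -1796/(-4144) = -1796*(-1)/4144 = -2*(-449/2072) = 449/1036 ≈ 0.43340)
1/(2091 + d) = 1/(2091 + 449/1036) = 1/(2166725/1036) = 1036/2166725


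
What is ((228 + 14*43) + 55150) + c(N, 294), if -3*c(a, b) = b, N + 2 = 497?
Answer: 55882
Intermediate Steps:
N = 495 (N = -2 + 497 = 495)
c(a, b) = -b/3
((228 + 14*43) + 55150) + c(N, 294) = ((228 + 14*43) + 55150) - ⅓*294 = ((228 + 602) + 55150) - 98 = (830 + 55150) - 98 = 55980 - 98 = 55882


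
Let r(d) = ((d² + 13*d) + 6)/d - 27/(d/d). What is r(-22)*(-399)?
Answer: 159201/11 ≈ 14473.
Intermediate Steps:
r(d) = -27 + (6 + d² + 13*d)/d (r(d) = (6 + d² + 13*d)/d - 27/1 = (6 + d² + 13*d)/d - 27*1 = (6 + d² + 13*d)/d - 27 = -27 + (6 + d² + 13*d)/d)
r(-22)*(-399) = (-14 - 22 + 6/(-22))*(-399) = (-14 - 22 + 6*(-1/22))*(-399) = (-14 - 22 - 3/11)*(-399) = -399/11*(-399) = 159201/11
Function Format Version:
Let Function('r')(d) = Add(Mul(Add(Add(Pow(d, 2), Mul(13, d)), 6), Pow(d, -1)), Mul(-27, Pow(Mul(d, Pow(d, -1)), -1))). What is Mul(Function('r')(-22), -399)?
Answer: Rational(159201, 11) ≈ 14473.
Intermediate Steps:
Function('r')(d) = Add(-27, Mul(Pow(d, -1), Add(6, Pow(d, 2), Mul(13, d)))) (Function('r')(d) = Add(Mul(Add(6, Pow(d, 2), Mul(13, d)), Pow(d, -1)), Mul(-27, Pow(1, -1))) = Add(Mul(Pow(d, -1), Add(6, Pow(d, 2), Mul(13, d))), Mul(-27, 1)) = Add(Mul(Pow(d, -1), Add(6, Pow(d, 2), Mul(13, d))), -27) = Add(-27, Mul(Pow(d, -1), Add(6, Pow(d, 2), Mul(13, d)))))
Mul(Function('r')(-22), -399) = Mul(Add(-14, -22, Mul(6, Pow(-22, -1))), -399) = Mul(Add(-14, -22, Mul(6, Rational(-1, 22))), -399) = Mul(Add(-14, -22, Rational(-3, 11)), -399) = Mul(Rational(-399, 11), -399) = Rational(159201, 11)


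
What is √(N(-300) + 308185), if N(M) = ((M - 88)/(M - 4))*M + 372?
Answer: 2*√27812713/19 ≈ 555.13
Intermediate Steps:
N(M) = 372 + M*(-88 + M)/(-4 + M) (N(M) = ((-88 + M)/(-4 + M))*M + 372 = M*(-88 + M)/(-4 + M) + 372 = 372 + M*(-88 + M)/(-4 + M))
√(N(-300) + 308185) = √((-1488 + (-300)² + 284*(-300))/(-4 - 300) + 308185) = √((-1488 + 90000 - 85200)/(-304) + 308185) = √(-1/304*3312 + 308185) = √(-207/19 + 308185) = √(5855308/19) = 2*√27812713/19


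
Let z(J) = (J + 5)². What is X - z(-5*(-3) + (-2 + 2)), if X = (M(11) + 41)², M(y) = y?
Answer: 2304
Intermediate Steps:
z(J) = (5 + J)²
X = 2704 (X = (11 + 41)² = 52² = 2704)
X - z(-5*(-3) + (-2 + 2)) = 2704 - (5 + (-5*(-3) + (-2 + 2)))² = 2704 - (5 + (15 + 0))² = 2704 - (5 + 15)² = 2704 - 1*20² = 2704 - 1*400 = 2704 - 400 = 2304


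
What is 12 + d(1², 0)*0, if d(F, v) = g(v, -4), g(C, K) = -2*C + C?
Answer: 12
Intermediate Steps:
g(C, K) = -C
d(F, v) = -v
12 + d(1², 0)*0 = 12 - 1*0*0 = 12 + 0*0 = 12 + 0 = 12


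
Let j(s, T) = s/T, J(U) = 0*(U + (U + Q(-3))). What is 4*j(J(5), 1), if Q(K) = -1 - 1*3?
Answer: 0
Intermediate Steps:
Q(K) = -4 (Q(K) = -1 - 3 = -4)
J(U) = 0 (J(U) = 0*(U + (U - 4)) = 0*(U + (-4 + U)) = 0*(-4 + 2*U) = 0)
4*j(J(5), 1) = 4*(0/1) = 4*(0*1) = 4*0 = 0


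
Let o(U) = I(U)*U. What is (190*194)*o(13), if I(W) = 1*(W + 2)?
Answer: 7187700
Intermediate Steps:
I(W) = 2 + W (I(W) = 1*(2 + W) = 2 + W)
o(U) = U*(2 + U) (o(U) = (2 + U)*U = U*(2 + U))
(190*194)*o(13) = (190*194)*(13*(2 + 13)) = 36860*(13*15) = 36860*195 = 7187700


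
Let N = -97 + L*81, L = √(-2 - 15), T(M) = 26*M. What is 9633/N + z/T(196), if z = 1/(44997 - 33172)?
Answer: (-580486506503*I + 81*√17)/(60260200*(81*√17 + 97*I)) ≈ -7.7258 - 26.6*I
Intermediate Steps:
L = I*√17 (L = √(-17) = I*√17 ≈ 4.1231*I)
z = 1/11825 ≈ 8.4567e-5
N = -97 + 81*I*√17 (N = -97 + (I*√17)*81 = -97 + 81*I*√17 ≈ -97.0 + 333.97*I)
9633/N + z/T(196) = 9633/(-97 + 81*I*√17) + 1/(11825*((26*196))) = 9633/(-97 + 81*I*√17) + (1/11825)/5096 = 9633/(-97 + 81*I*√17) + (1/11825)*(1/5096) = 9633/(-97 + 81*I*√17) + 1/60260200 = 1/60260200 + 9633/(-97 + 81*I*√17)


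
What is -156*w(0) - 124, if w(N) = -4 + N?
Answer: 500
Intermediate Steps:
-156*w(0) - 124 = -156*(-4 + 0) - 124 = -156*(-4) - 124 = 624 - 124 = 500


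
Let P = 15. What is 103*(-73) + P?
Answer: -7504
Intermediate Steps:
103*(-73) + P = 103*(-73) + 15 = -7519 + 15 = -7504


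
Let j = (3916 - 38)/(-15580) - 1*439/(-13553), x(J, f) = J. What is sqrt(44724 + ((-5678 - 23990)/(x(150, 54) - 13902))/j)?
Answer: sqrt(7671582098621883680557539)/13098468861 ≈ 211.46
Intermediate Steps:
j = -22859457/105577870 (j = 3878*(-1/15580) - 439*(-1/13553) = -1939/7790 + 439/13553 = -22859457/105577870 ≈ -0.21652)
sqrt(44724 + ((-5678 - 23990)/(x(150, 54) - 13902))/j) = sqrt(44724 + ((-5678 - 23990)/(150 - 13902))/(-22859457/105577870)) = sqrt(44724 - 29668/(-13752)*(-105577870/22859457)) = sqrt(44724 - 29668*(-1/13752)*(-105577870/22859457)) = sqrt(44724 + (7417/3438)*(-105577870/22859457)) = sqrt(44724 - 391535530895/39295406583) = sqrt(1757056228487197/39295406583) = sqrt(7671582098621883680557539)/13098468861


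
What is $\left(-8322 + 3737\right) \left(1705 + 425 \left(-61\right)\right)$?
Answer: $111048700$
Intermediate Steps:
$\left(-8322 + 3737\right) \left(1705 + 425 \left(-61\right)\right) = - 4585 \left(1705 - 25925\right) = \left(-4585\right) \left(-24220\right) = 111048700$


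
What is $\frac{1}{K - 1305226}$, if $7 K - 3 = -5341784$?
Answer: $- \frac{7}{14478363} \approx -4.8348 \cdot 10^{-7}$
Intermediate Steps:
$K = - \frac{5341781}{7}$ ($K = \frac{3}{7} + \frac{1}{7} \left(-5341784\right) = \frac{3}{7} - 763112 = - \frac{5341781}{7} \approx -7.6311 \cdot 10^{5}$)
$\frac{1}{K - 1305226} = \frac{1}{- \frac{5341781}{7} - 1305226} = \frac{1}{- \frac{14478363}{7}} = - \frac{7}{14478363}$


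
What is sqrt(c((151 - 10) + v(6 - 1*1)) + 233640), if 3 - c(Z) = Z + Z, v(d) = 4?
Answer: sqrt(233353) ≈ 483.07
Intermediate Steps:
c(Z) = 3 - 2*Z (c(Z) = 3 - (Z + Z) = 3 - 2*Z)
sqrt(c((151 - 10) + v(6 - 1*1)) + 233640) = sqrt((3 - 2*((151 - 10) + 4)) + 233640) = sqrt((3 - 2*(141 + 4)) + 233640) = sqrt((3 - 2*145) + 233640) = sqrt((3 - 290) + 233640) = sqrt(-287 + 233640) = sqrt(233353)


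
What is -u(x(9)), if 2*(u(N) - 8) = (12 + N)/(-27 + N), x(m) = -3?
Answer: -157/20 ≈ -7.8500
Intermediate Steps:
u(N) = 8 + (12 + N)/(2*(-27 + N)) (u(N) = 8 + ((12 + N)/(-27 + N))/2 = 8 + (12 + N)/(2*(-27 + N)))
-u(x(9)) = -(-420 + 17*(-3))/(2*(-27 - 3)) = -(-420 - 51)/(2*(-30)) = -(-1)*(-471)/(2*30) = -1*157/20 = -157/20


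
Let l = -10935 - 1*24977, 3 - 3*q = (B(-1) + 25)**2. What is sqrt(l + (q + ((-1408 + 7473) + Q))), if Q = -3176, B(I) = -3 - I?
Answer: I*sqrt(298785)/3 ≈ 182.2*I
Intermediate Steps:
q = -526/3 (q = 1 - ((-3 - 1*(-1)) + 25)**2/3 = 1 - ((-3 + 1) + 25)**2/3 = 1 - (-2 + 25)**2/3 = 1 - 1/3*23**2 = 1 - 1/3*529 = 1 - 529/3 = -526/3 ≈ -175.33)
l = -35912 (l = -10935 - 24977 = -35912)
sqrt(l + (q + ((-1408 + 7473) + Q))) = sqrt(-35912 + (-526/3 + ((-1408 + 7473) - 3176))) = sqrt(-35912 + (-526/3 + (6065 - 3176))) = sqrt(-35912 + (-526/3 + 2889)) = sqrt(-35912 + 8141/3) = sqrt(-99595/3) = I*sqrt(298785)/3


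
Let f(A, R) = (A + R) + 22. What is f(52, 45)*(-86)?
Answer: -10234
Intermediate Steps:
f(A, R) = 22 + A + R
f(52, 45)*(-86) = (22 + 52 + 45)*(-86) = 119*(-86) = -10234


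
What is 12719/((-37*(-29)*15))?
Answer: 12719/16095 ≈ 0.79025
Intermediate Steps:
12719/((-37*(-29)*15)) = 12719/((1073*15)) = 12719/16095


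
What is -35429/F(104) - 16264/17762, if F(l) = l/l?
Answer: -2940683/83 ≈ -35430.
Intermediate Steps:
F(l) = 1
-35429/F(104) - 16264/17762 = -35429/1 - 16264/17762 = -35429*1 - 16264*1/17762 = -35429 - 76/83 = -2940683/83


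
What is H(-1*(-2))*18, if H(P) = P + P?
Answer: 72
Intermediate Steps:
H(P) = 2*P
H(-1*(-2))*18 = (2*(-1*(-2)))*18 = (2*2)*18 = 4*18 = 72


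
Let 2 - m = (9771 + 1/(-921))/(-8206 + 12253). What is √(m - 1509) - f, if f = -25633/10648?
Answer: 25633/10648 + I*√2329977048931657/1242429 ≈ 2.4073 + 38.851*I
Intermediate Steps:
m = -1544516/3727287 (m = 2 - (9771 + 1/(-921))/(-8206 + 12253) = 2 - (9771 - 1/921)/4047 = 2 - 8999090/(921*4047) = 2 - 1*8999090/3727287 = 2 - 8999090/3727287 = -1544516/3727287 ≈ -0.41438)
f = -25633/10648 (f = -25633*1/10648 = -25633/10648 ≈ -2.4073)
√(m - 1509) - f = √(-1544516/3727287 - 1509) - 1*(-25633/10648) = √(-5626020599/3727287) + 25633/10648 = I*√2329977048931657/1242429 + 25633/10648 = 25633/10648 + I*√2329977048931657/1242429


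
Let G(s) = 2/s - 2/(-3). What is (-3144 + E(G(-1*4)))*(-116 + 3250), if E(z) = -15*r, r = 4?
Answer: -10041336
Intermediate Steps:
G(s) = ⅔ + 2/s (G(s) = 2/s - 2*(-⅓) = 2/s + ⅔ = ⅔ + 2/s)
E(z) = -60 (E(z) = -15*4 = -60)
(-3144 + E(G(-1*4)))*(-116 + 3250) = (-3144 - 60)*(-116 + 3250) = -3204*3134 = -10041336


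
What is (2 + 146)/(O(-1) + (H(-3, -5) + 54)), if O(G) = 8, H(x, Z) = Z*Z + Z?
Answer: 74/41 ≈ 1.8049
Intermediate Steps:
H(x, Z) = Z + Z² (H(x, Z) = Z² + Z = Z + Z²)
(2 + 146)/(O(-1) + (H(-3, -5) + 54)) = (2 + 146)/(8 + (-5*(1 - 5) + 54)) = 148/(8 + (-5*(-4) + 54)) = 148/(8 + (20 + 54)) = 148/(8 + 74) = 148/82 = (1/82)*148 = 74/41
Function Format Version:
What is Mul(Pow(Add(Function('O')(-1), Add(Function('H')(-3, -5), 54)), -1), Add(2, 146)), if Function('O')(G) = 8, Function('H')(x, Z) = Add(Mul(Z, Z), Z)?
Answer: Rational(74, 41) ≈ 1.8049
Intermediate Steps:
Function('H')(x, Z) = Add(Z, Pow(Z, 2)) (Function('H')(x, Z) = Add(Pow(Z, 2), Z) = Add(Z, Pow(Z, 2)))
Mul(Pow(Add(Function('O')(-1), Add(Function('H')(-3, -5), 54)), -1), Add(2, 146)) = Mul(Pow(Add(8, Add(Mul(-5, Add(1, -5)), 54)), -1), Add(2, 146)) = Mul(Pow(Add(8, Add(Mul(-5, -4), 54)), -1), 148) = Mul(Pow(Add(8, Add(20, 54)), -1), 148) = Mul(Pow(Add(8, 74), -1), 148) = Mul(Pow(82, -1), 148) = Mul(Rational(1, 82), 148) = Rational(74, 41)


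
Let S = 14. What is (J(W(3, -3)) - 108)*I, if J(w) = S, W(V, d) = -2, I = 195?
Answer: -18330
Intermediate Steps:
J(w) = 14
(J(W(3, -3)) - 108)*I = (14 - 108)*195 = -94*195 = -18330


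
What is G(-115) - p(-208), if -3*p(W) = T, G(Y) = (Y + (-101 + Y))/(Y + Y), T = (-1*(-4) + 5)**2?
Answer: 6541/230 ≈ 28.439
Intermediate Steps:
T = 81 (T = (4 + 5)**2 = 9**2 = 81)
G(Y) = (-101 + 2*Y)/(2*Y) (G(Y) = (-101 + 2*Y)/((2*Y)) = (-101 + 2*Y)*(1/(2*Y)) = (-101 + 2*Y)/(2*Y))
p(W) = -27 (p(W) = -1/3*81 = -27)
G(-115) - p(-208) = (-101/2 - 115)/(-115) - 1*(-27) = -1/115*(-331/2) + 27 = 331/230 + 27 = 6541/230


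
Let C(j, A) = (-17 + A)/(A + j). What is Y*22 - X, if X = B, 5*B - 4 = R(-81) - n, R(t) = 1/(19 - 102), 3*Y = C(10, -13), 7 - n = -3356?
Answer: 927694/1245 ≈ 745.14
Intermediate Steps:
n = 3363 (n = 7 - 1*(-3356) = 7 + 3356 = 3363)
C(j, A) = (-17 + A)/(A + j)
Y = 10/3 (Y = ((-17 - 13)/(-13 + 10))/3 = (-30/(-3))/3 = (-⅓*(-30))/3 = (⅓)*10 = 10/3 ≈ 3.3333)
R(t) = -1/83 (R(t) = 1/(-83) = -1/83)
B = -278798/415 (B = ⅘ + (-1/83 - 1*3363)/5 = ⅘ + (-1/83 - 3363)/5 = ⅘ + (⅕)*(-279130/83) = ⅘ - 55826/83 = -278798/415 ≈ -671.80)
X = -278798/415 ≈ -671.80
Y*22 - X = (10/3)*22 - 1*(-278798/415) = 220/3 + 278798/415 = 927694/1245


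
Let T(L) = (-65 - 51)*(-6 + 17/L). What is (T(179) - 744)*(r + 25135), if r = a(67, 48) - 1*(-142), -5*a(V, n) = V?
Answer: -1334423352/895 ≈ -1.4910e+6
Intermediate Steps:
a(V, n) = -V/5
T(L) = 696 - 1972/L (T(L) = -116*(-6 + 17/L) = 696 - 1972/L)
r = 643/5 (r = -⅕*67 - 1*(-142) = -67/5 + 142 = 643/5 ≈ 128.60)
(T(179) - 744)*(r + 25135) = ((696 - 1972/179) - 744)*(643/5 + 25135) = ((696 - 1972*1/179) - 744)*(126318/5) = ((696 - 1972/179) - 744)*(126318/5) = (122612/179 - 744)*(126318/5) = -10564/179*126318/5 = -1334423352/895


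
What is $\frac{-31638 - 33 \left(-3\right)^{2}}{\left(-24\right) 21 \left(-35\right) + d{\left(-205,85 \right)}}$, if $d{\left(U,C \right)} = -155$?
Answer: $- \frac{6387}{3497} \approx -1.8264$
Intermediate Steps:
$\frac{-31638 - 33 \left(-3\right)^{2}}{\left(-24\right) 21 \left(-35\right) + d{\left(-205,85 \right)}} = \frac{-31638 - 33 \left(-3\right)^{2}}{\left(-24\right) 21 \left(-35\right) - 155} = \frac{-31638 - 297}{\left(-504\right) \left(-35\right) - 155} = \frac{-31638 - 297}{17640 - 155} = - \frac{31935}{17485} = \left(-31935\right) \frac{1}{17485} = - \frac{6387}{3497}$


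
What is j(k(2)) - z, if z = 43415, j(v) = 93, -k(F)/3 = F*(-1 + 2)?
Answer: -43322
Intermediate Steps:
k(F) = -3*F (k(F) = -3*F*(-1 + 2) = -3*F)
j(k(2)) - z = 93 - 1*43415 = 93 - 43415 = -43322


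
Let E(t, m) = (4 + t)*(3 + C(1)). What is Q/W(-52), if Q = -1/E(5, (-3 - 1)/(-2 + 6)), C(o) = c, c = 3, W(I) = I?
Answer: 1/2808 ≈ 0.00035613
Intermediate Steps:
C(o) = 3
E(t, m) = 24 + 6*t (E(t, m) = (4 + t)*(3 + 3) = (4 + t)*6 = 24 + 6*t)
Q = -1/54 (Q = -1/(24 + 6*5) = -1/(24 + 30) = -1/54 ≈ -0.018519)
Q/W(-52) = -1/54/(-52) = -1/52*(-1/54) = 1/2808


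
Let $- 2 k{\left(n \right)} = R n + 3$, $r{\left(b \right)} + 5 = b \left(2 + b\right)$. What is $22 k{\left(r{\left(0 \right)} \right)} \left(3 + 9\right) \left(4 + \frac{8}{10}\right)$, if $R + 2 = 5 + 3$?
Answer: $\frac{85536}{5} \approx 17107.0$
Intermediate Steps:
$R = 6$ ($R = -2 + \left(5 + 3\right) = -2 + 8 = 6$)
$r{\left(b \right)} = -5 + b \left(2 + b\right)$
$k{\left(n \right)} = - \frac{3}{2} - 3 n$ ($k{\left(n \right)} = - \frac{6 n + 3}{2} = - \frac{3 + 6 n}{2} = - \frac{3}{2} - 3 n$)
$22 k{\left(r{\left(0 \right)} \right)} \left(3 + 9\right) \left(4 + \frac{8}{10}\right) = 22 \left(- \frac{3}{2} - 3 \left(-5 + 0^{2} + 2 \cdot 0\right)\right) \left(3 + 9\right) \left(4 + \frac{8}{10}\right) = 22 \left(- \frac{3}{2} - 3 \left(-5 + 0 + 0\right)\right) 12 \left(4 + 8 \cdot \frac{1}{10}\right) = 22 \left(- \frac{3}{2} - -15\right) 12 \left(4 + \frac{4}{5}\right) = 22 \left(- \frac{3}{2} + 15\right) 12 \cdot \frac{24}{5} = 22 \cdot \frac{27}{2} \cdot \frac{288}{5} = 297 \cdot \frac{288}{5} = \frac{85536}{5}$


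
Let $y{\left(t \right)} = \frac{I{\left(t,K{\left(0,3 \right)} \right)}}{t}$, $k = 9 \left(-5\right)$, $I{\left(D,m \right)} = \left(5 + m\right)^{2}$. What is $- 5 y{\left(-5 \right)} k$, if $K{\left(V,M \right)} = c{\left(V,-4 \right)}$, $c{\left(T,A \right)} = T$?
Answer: $-1125$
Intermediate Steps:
$K{\left(V,M \right)} = V$
$k = -45$
$y{\left(t \right)} = \frac{25}{t}$ ($y{\left(t \right)} = \frac{\left(5 + 0\right)^{2}}{t} = \frac{5^{2}}{t} = \frac{25}{t}$)
$- 5 y{\left(-5 \right)} k = - 5 \frac{25}{-5} \left(-45\right) = - 5 \cdot 25 \left(- \frac{1}{5}\right) \left(-45\right) = \left(-5\right) \left(-5\right) \left(-45\right) = 25 \left(-45\right) = -1125$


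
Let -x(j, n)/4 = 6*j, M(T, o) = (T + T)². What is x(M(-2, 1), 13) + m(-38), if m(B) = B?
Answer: -422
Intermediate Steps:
M(T, o) = 4*T² (M(T, o) = (2*T)² = 4*T²)
x(j, n) = -24*j
x(M(-2, 1), 13) + m(-38) = -96*(-2)² - 38 = -96*4 - 38 = -24*16 - 38 = -384 - 38 = -422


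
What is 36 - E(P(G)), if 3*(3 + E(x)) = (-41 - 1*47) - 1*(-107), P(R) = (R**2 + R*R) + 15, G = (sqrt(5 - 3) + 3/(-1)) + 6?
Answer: 98/3 ≈ 32.667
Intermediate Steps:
G = 3 + sqrt(2) (G = (sqrt(2) + 3*(-1)) + 6 = (sqrt(2) - 3) + 6 = (-3 + sqrt(2)) + 6 = 3 + sqrt(2) ≈ 4.4142)
P(R) = 15 + 2*R**2 (P(R) = (R**2 + R**2) + 15 = 2*R**2 + 15 = 15 + 2*R**2)
E(x) = 10/3 (E(x) = -3 + ((-41 - 1*47) - 1*(-107))/3 = -3 + ((-41 - 47) + 107)/3 = -3 + (-88 + 107)/3 = -3 + (1/3)*19 = -3 + 19/3 = 10/3)
36 - E(P(G)) = 36 - 1*10/3 = 36 - 10/3 = 98/3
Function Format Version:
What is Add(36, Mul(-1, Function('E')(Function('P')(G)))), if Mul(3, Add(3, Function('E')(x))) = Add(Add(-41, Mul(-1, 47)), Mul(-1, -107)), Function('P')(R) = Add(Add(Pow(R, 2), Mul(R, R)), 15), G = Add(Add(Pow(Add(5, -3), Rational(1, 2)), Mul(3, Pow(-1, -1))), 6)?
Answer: Rational(98, 3) ≈ 32.667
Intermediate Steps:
G = Add(3, Pow(2, Rational(1, 2))) (G = Add(Add(Pow(2, Rational(1, 2)), Mul(3, -1)), 6) = Add(Add(Pow(2, Rational(1, 2)), -3), 6) = Add(Add(-3, Pow(2, Rational(1, 2))), 6) = Add(3, Pow(2, Rational(1, 2))) ≈ 4.4142)
Function('P')(R) = Add(15, Mul(2, Pow(R, 2))) (Function('P')(R) = Add(Add(Pow(R, 2), Pow(R, 2)), 15) = Add(Mul(2, Pow(R, 2)), 15) = Add(15, Mul(2, Pow(R, 2))))
Function('E')(x) = Rational(10, 3) (Function('E')(x) = Add(-3, Mul(Rational(1, 3), Add(Add(-41, Mul(-1, 47)), Mul(-1, -107)))) = Add(-3, Mul(Rational(1, 3), Add(Add(-41, -47), 107))) = Add(-3, Mul(Rational(1, 3), Add(-88, 107))) = Add(-3, Mul(Rational(1, 3), 19)) = Add(-3, Rational(19, 3)) = Rational(10, 3))
Add(36, Mul(-1, Function('E')(Function('P')(G)))) = Add(36, Mul(-1, Rational(10, 3))) = Add(36, Rational(-10, 3)) = Rational(98, 3)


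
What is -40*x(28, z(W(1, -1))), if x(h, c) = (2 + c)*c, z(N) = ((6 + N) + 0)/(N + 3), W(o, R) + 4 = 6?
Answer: -1152/5 ≈ -230.40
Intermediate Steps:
W(o, R) = 2 (W(o, R) = -4 + 6 = 2)
z(N) = (6 + N)/(3 + N)
x(h, c) = c*(2 + c)
-40*x(28, z(W(1, -1))) = -40*(6 + 2)/(3 + 2)*(2 + (6 + 2)/(3 + 2)) = -40*8/5*(2 + 8/5) = -40*(⅕)*8*(2 + (⅕)*8) = -64*(2 + 8/5) = -64*18/5 = -40*144/25 = -1152/5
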